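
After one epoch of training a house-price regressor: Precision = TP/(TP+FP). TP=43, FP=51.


Precision = TP/(TP+FP)
= 43/(43+51)
= 43/94 = 45.74%

45.74%


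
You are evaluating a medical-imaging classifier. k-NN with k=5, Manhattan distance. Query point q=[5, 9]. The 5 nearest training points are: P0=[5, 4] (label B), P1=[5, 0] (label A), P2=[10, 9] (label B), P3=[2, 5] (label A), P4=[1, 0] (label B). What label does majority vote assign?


d(q,P0) = 5  (label B)
d(q,P1) = 9  (label A)
d(q,P2) = 5  (label B)
d(q,P3) = 7  (label A)
d(q,P4) = 13  (label B)
Votes: A=2, B=3
Majority → B

B


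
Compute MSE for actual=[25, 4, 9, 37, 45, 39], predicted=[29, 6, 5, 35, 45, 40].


Squared errors: (25-29)²=16, (4-6)²=4, (9-5)²=16, (37-35)²=4, (45-45)²=0, (39-40)²=1
Sum = 41
MSE = 41/6 = 41/6

41/6


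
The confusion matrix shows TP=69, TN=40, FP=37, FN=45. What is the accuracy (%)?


Accuracy = (TP+TN)/(TP+TN+FP+FN)
= (69+40)/(191)
= 109/191 = 57.07%

57.07%


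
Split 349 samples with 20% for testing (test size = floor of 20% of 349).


Test = ⌊349·20/100⌋ = 69
Train = 349 - 69 = 280

Train: 280, Test: 69


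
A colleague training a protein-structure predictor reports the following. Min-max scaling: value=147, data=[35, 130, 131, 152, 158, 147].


min=35, max=158
(147-35)/(158-35) = 112/123 = 0.9106

0.9106


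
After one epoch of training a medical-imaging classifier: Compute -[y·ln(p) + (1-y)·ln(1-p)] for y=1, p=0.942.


BCE = -[y·ln(p) + (1-y)·ln(1-p)]
= -1·ln(0.942) - 0
= -ln(0.942) = 0.0598

0.0598


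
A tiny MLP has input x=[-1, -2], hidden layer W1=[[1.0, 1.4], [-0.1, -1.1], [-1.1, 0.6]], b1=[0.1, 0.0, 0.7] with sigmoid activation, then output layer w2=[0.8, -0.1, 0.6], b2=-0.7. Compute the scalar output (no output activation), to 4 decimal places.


z1[0] = (1.0)·(-1) + (1.4)·(-2) + 0.1 = -3.7
z1[1] = (-0.1)·(-1) + (-1.1)·(-2) + 0.0 = 2.3
z1[2] = (-1.1)·(-1) + (0.6)·(-2) + 0.7 = 0.6
h = sigmoid(z1) = [0.0241, 0.9089, 0.6457]
output = (0.8)·(0.0241) + (-0.1)·(0.9089) + (0.6)·(0.6457) - 0.7 = -0.3842

-0.3842


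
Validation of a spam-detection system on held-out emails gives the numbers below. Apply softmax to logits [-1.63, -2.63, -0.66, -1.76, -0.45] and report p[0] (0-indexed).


Exponentials: e^-1.63=0.1959, e^-2.63=0.0721, e^-0.66=0.5169, e^-1.76=0.172, e^-0.45=0.6376
Sum = 1.5945
Softmax = [0.1229, 0.0452, 0.3241, 0.1079, 0.3999]
p[0] = 0.1959/1.5945 = 0.1229

0.1229


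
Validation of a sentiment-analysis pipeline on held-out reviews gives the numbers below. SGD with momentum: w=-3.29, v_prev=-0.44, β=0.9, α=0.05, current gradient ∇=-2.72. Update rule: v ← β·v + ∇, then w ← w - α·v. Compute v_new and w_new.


v_new = 0.9·-0.44 - 2.72 = -0.396 - 2.72 = -3.116
w_new = -3.29 - 0.05·-3.116 = -3.29 + 0.1558 = -3.1342

v_new=-3.116, w_new=-3.1342


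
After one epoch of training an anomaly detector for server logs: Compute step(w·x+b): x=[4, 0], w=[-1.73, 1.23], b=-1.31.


z = (4)·(-1.73) + (0)·(1.23) - 1.31
  = -8.23
step(z) = 0 (z<0)

0


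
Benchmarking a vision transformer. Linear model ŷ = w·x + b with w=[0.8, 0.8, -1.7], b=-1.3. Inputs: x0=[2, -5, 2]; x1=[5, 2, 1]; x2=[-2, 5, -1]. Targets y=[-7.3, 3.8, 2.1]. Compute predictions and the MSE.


ŷ0 = (0.8)·(2) + (0.8)·(-5) + (-1.7)·(2) - 1.3 = -7.1
ŷ1 = (0.8)·(5) + (0.8)·(2) + (-1.7)·(1) - 1.3 = 2.6
ŷ2 = (0.8)·(-2) + (0.8)·(5) + (-1.7)·(-1) - 1.3 = 2.8
errors² = [0.04, 1.44, 0.49]
MSE = 1.9700/3 = 0.6567

0.6567


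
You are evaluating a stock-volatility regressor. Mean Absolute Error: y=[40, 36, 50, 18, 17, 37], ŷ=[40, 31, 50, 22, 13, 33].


Absolute errors: |40-40|=0, |36-31|=5, |50-50|=0, |18-22|=4, |17-13|=4, |37-33|=4
Sum = 17
MAE = 17/6 = 17/6

17/6


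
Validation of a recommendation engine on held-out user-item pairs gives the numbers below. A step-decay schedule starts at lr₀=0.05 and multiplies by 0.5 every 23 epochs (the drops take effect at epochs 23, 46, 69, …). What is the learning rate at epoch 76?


n_drops = ⌊76/23⌋ = 3
lr = 0.05·0.5^3 = 0.05·0.125 = 0.00625

0.00625


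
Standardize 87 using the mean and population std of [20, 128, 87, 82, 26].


μ = 68.6, σ = 40.5542
z = (87 - 68.6)/40.5542 = 0.4537

0.4537


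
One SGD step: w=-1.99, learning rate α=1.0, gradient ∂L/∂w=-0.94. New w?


w_new = w - α·∇
= -1.99 - 1.0·-0.94
= -1.99 + 0.94
= -1.05

-1.05


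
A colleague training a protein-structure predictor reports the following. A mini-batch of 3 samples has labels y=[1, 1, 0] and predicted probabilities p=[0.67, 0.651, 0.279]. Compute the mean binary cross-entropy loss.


L[0] = -ln(0.67) = 0.4005
L[1] = -ln(0.651) = 0.4292
L[2] = -ln(1-0.279) = -ln(0.721) = 0.3271
mean = (0.4005 + 0.4292 + 0.3271)/3 = 0.3856

0.3856


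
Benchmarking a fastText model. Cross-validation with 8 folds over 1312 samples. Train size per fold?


Fold size = 1312/8 = 164
Training per fold = 1312 - 164 = 1148

1148


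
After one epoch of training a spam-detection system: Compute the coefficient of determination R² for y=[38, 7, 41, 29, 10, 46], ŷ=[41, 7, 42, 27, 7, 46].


ȳ = 28.5
SS_res = Σ(y-ŷ)² = 23
SS_tot = Σ(y-ȳ)² = 1357.5
R² = 1 - SS_res/SS_tot = 1 - 0.0169 = 0.9831

0.9831


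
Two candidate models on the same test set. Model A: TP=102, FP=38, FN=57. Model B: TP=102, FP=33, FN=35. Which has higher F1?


Model A: P=102/140=0.7286, R=102/159=0.6415, F1=2PR/(P+R)=2TP/(2TP+FP+FN)=204/299=0.6823
Model B: P=102/135=0.7556, R=102/137=0.7445, F1=2PR/(P+R)=2TP/(2TP+FP+FN)=204/272=0.75
0.6823 < 0.75 → Model B

Model B


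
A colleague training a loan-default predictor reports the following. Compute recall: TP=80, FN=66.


Recall = TP/(TP+FN)
= 80/(80+66)
= 80/146 = 54.79%

54.79%


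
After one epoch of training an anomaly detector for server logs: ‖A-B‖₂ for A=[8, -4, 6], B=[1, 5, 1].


d = √((8-1)² + (-4-5)² + (6-1)²)
  = √(49 + 81 + 25)
  = √155 = 12.4499

12.4499


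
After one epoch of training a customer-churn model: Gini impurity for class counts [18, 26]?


Probabilities: [18/44, 26/44] ≈ [0.4091, 0.5909]
Σpᵢ² = (324 + 676)/44² = 1000/1936
Gini = 1 - Σpᵢ² = 1 - 1000/1936 = 0.4835

0.4835


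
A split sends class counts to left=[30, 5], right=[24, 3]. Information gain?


Parent = [54, 8], H_parent = 0.5548
H_left = 0.5917 (n=35), H_right = 0.5033 (n=27)
H_children = (35/62)·0.5917 + (27/62)·0.5033 = 0.5532
IG = 0.5548 - 0.5532 = 0.0016

0.0016


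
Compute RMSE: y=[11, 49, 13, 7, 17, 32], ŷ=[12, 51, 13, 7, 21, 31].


MSE = 22/6 = 3.6667
RMSE = √(22/6) = 1.9149

1.9149


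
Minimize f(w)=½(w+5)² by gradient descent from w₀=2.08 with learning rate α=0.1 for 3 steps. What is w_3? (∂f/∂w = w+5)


step 1: grad = 2.08+5 = 7.08; w = 2.08 - 0.1·(7.08) = 1.372
step 2: grad = 1.372+5 = 6.372; w = 1.372 - 0.1·(6.372) = 0.7348
step 3: grad = 0.7348+5 = 5.7348; w = 0.7348 - 0.1·(5.7348) = 0.16132

0.16132


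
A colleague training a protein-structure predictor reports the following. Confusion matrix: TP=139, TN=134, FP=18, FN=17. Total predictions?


Total = TP + TN + FP + FN
= 139 + 134 + 18 + 17
= 308
(Predicted positive: 157, predicted negative: 151)

308


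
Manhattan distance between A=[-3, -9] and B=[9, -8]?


d = |-3-9| + |-9+ 8|
  = 12 + 1
  = 13

13


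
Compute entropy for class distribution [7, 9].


Probabilities: [7/16, 9/16] ≈ [0.4375, 0.5625]
H = -((7/16)·log₂(7/16) + (9/16)·log₂(9/16))
  = 0.9887 bits

0.9887 bits


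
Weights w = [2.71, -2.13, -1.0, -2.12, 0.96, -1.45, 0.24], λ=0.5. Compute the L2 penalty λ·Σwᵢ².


‖w‖₂² = (2.71)² + (-2.13)² + (-1.0)² + (-2.12)² + (0.96)² + (-1.45)² + (0.24)²
     = 7.3441 + 4.5369 + 1 + 4.4944 + 0.9216 + 2.1025 + 0.0576
     = 20.4571
λ·‖w‖₂² = 0.5·20.4571 = 10.22855

10.22855


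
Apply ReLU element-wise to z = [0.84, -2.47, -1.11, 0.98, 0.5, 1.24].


ReLU(0.84) = max(0, 0.84) = 0.84
ReLU(-2.47) = max(0, -2.47) = 0.0
ReLU(-1.11) = max(0, -1.11) = 0.0
ReLU(0.98) = max(0, 0.98) = 0.98
ReLU(0.5) = max(0, 0.5) = 0.5
ReLU(1.24) = max(0, 1.24) = 1.24
result = [0.84, 0.0, 0.0, 0.98, 0.5, 1.24]

[0.84, 0.0, 0.0, 0.98, 0.5, 1.24]


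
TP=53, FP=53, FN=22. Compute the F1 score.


Precision = 53/106 = 0.5
Recall = 53/75 = 0.7067
F1 = 2·P·R/(P+R) = 2·TP/(2·TP+FP+FN) = 106/(106+53+22) = 106/181 = 0.5856

0.5856


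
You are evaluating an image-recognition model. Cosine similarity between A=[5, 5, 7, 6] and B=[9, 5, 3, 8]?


A·B = 5·9 + 5·5 + 7·3 + 6·8 = 139
‖A‖ = √135 = 11.619, ‖B‖ = √179 = 13.3791
cos = 139/(√135·√179) = 139/√24165 = 0.8942

0.8942


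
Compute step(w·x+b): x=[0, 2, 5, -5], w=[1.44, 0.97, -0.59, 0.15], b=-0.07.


z = (0)·(1.44) + (2)·(0.97) + (5)·(-0.59) + (-5)·(0.15) - 0.07
  = -1.83
step(z) = 0 (z<0)

0


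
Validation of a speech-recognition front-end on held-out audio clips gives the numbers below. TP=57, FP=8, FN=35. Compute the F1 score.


Precision = 57/65 = 0.8769
Recall = 57/92 = 0.6196
F1 = 2·P·R/(P+R) = 2·TP/(2·TP+FP+FN) = 114/(114+8+35) = 114/157 = 0.7261

0.7261


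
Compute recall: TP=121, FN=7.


Recall = TP/(TP+FN)
= 121/(121+7)
= 121/128 = 94.53%

94.53%


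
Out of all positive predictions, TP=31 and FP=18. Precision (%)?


Precision = TP/(TP+FP)
= 31/(31+18)
= 31/49 = 63.27%

63.27%


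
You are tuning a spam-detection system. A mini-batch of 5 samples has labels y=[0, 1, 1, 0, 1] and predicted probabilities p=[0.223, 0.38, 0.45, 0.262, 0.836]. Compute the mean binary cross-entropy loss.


L[0] = -ln(1-0.223) = -ln(0.777) = 0.2523
L[1] = -ln(0.38) = 0.9676
L[2] = -ln(0.45) = 0.7985
L[3] = -ln(1-0.262) = -ln(0.738) = 0.3038
L[4] = -ln(0.836) = 0.1791
mean = (0.2523 + 0.9676 + 0.7985 + 0.3038 + 0.1791)/5 = 0.5003

0.5003


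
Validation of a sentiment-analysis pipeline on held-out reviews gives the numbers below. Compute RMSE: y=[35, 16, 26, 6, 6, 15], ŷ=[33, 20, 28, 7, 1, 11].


MSE = 66/6 = 11
RMSE = √(66/6) = 3.3166

3.3166


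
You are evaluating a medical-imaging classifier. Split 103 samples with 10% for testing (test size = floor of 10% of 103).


Test = ⌊103·10/100⌋ = 10
Train = 103 - 10 = 93

Train: 93, Test: 10


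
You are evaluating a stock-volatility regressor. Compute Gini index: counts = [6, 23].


Probabilities: [6/29, 23/29] ≈ [0.2069, 0.7931]
Σpᵢ² = (36 + 529)/29² = 565/841
Gini = 1 - Σpᵢ² = 1 - 565/841 = 0.3282

0.3282


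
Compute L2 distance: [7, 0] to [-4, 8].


d = √((7+ 4)² + (0-8)²)
  = √(121 + 64)
  = √185 = 13.6015

13.6015


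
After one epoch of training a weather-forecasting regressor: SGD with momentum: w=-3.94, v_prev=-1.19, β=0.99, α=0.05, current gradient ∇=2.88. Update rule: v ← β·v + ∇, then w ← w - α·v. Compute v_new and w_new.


v_new = 0.99·-1.19 + 2.88 = -1.1781 + 2.88 = 1.7019
w_new = -3.94 - 0.05·1.7019 = -3.94 - 0.085095 = -4.025095

v_new=1.7019, w_new=-4.025095


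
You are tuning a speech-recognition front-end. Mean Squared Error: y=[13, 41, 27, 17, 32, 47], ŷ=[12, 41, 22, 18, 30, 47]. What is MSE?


Squared errors: (13-12)²=1, (41-41)²=0, (27-22)²=25, (17-18)²=1, (32-30)²=4, (47-47)²=0
Sum = 31
MSE = 31/6 = 31/6

31/6


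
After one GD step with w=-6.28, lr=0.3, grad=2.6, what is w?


w_new = w - α·∇
= -6.28 - 0.3·2.6
= -6.28 - 0.78
= -7.06

-7.06


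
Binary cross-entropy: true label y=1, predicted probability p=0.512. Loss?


BCE = -[y·ln(p) + (1-y)·ln(1-p)]
= -1·ln(0.512) - 0
= -ln(0.512) = 0.6694

0.6694


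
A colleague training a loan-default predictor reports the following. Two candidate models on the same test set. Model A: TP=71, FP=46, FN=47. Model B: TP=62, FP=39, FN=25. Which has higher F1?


Model A: P=71/117=0.6068, R=71/118=0.6017, F1=2PR/(P+R)=2TP/(2TP+FP+FN)=142/235=0.6043
Model B: P=62/101=0.6139, R=62/87=0.7126, F1=2PR/(P+R)=2TP/(2TP+FP+FN)=124/188=0.6596
0.6043 < 0.6596 → Model B

Model B


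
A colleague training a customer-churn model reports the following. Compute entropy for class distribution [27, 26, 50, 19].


Probabilities: [27/122, 26/122, 50/122, 19/122] ≈ [0.2213, 0.2131, 0.4098, 0.1557]
H = -((27/122)·log₂(27/122) + (26/122)·log₂(26/122) + (50/122)·log₂(50/122) + (19/122)·log₂(19/122))
  = 1.9021 bits

1.9021 bits


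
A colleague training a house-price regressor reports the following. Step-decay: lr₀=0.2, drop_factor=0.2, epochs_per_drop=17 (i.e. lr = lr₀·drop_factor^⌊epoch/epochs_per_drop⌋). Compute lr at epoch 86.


n_drops = ⌊86/17⌋ = 5
lr = 0.2·0.2^5 = 0.2·0.00032 = 0.000064

0.000064


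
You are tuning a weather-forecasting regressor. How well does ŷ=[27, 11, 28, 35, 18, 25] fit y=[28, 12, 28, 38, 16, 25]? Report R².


ȳ = 24.5
SS_res = Σ(y-ŷ)² = 15
SS_tot = Σ(y-ȳ)² = 435.5
R² = 1 - SS_res/SS_tot = 1 - 0.0344 = 0.9656

0.9656


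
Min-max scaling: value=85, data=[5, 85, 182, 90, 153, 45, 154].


min=5, max=182
(85-5)/(182-5) = 80/177 = 0.452

0.452


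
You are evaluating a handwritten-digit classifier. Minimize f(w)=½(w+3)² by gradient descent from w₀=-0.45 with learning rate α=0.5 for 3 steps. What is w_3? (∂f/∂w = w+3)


step 1: grad = -0.45+3 = 2.55; w = -0.45 - 0.5·(2.55) = -1.725
step 2: grad = -1.725+3 = 1.275; w = -1.725 - 0.5·(1.275) = -2.3625
step 3: grad = -2.3625+3 = 0.6375; w = -2.3625 - 0.5·(0.6375) = -2.68125

-2.68125


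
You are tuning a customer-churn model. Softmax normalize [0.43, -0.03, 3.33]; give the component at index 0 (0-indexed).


Exponentials: e^0.43=1.5373, e^-0.03=0.9704, e^3.33=27.9383
Sum = 30.446
Softmax = [0.0505, 0.0319, 0.9176]
p[0] = 1.5373/30.446 = 0.0505

0.0505


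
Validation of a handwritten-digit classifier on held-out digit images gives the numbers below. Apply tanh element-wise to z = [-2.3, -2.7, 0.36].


tanh(-2.3) = -0.9801
tanh(-2.7) = -0.991
tanh(0.36) = 0.3452
result = [-0.9801, -0.991, 0.3452]

[-0.9801, -0.991, 0.3452]


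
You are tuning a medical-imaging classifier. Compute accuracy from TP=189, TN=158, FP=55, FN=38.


Accuracy = (TP+TN)/(TP+TN+FP+FN)
= (189+158)/(440)
= 347/440 = 78.86%

78.86%


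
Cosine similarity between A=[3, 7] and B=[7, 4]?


A·B = 3·7 + 7·4 = 49
‖A‖ = √58 = 7.6158, ‖B‖ = √65 = 8.0623
cos = 49/(√58·√65) = 49/√3770 = 0.798

0.798


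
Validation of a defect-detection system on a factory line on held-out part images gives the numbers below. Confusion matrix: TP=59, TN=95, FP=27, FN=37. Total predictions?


Total = TP + TN + FP + FN
= 59 + 95 + 27 + 37
= 218
(Predicted positive: 86, predicted negative: 132)

218


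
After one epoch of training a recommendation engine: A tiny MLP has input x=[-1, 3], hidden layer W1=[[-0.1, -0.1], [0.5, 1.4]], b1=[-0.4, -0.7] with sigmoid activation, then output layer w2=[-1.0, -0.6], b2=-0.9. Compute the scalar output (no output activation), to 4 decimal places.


z1[0] = (-0.1)·(-1) + (-0.1)·(3) - 0.4 = -0.6
z1[1] = (0.5)·(-1) + (1.4)·(3) - 0.7 = 3.0
h = sigmoid(z1) = [0.3543, 0.9526]
output = (-1.0)·(0.3543) + (-0.6)·(0.9526) - 0.9 = -1.8259

-1.8259


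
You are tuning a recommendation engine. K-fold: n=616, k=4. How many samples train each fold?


Fold size = 616/4 = 154
Training per fold = 616 - 154 = 462

462


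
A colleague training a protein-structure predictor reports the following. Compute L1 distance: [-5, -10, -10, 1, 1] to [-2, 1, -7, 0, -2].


d = |-5+ 2| + |-10-1| + |-10+ 7| + |1-0| + |1+ 2|
  = 3 + 11 + 3 + 1 + 3
  = 21

21


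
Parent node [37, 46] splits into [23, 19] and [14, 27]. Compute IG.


Parent = [37, 46], H_parent = 0.9915
H_left = 0.9934 (n=42), H_right = 0.9262 (n=41)
H_children = (42/83)·0.9934 + (41/83)·0.9262 = 0.9602
IG = 0.9915 - 0.9602 = 0.0313

0.0313


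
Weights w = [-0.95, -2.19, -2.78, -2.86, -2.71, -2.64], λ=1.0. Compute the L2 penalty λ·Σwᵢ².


‖w‖₂² = (-0.95)² + (-2.19)² + (-2.78)² + (-2.86)² + (-2.71)² + (-2.64)²
     = 0.9025 + 4.7961 + 7.7284 + 8.1796 + 7.3441 + 6.9696
     = 35.9203
λ·‖w‖₂² = 1.0·35.9203 = 35.9203

35.9203


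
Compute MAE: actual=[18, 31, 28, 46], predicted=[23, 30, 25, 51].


Absolute errors: |18-23|=5, |31-30|=1, |28-25|=3, |46-51|=5
Sum = 14
MAE = 14/4 = 7/2

7/2


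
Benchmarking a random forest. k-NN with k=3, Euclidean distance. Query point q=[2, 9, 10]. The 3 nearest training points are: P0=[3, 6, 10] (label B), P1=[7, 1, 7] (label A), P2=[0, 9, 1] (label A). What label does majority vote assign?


d(q,P0) = 3.1623  (label B)
d(q,P1) = 9.8995  (label A)
d(q,P2) = 9.2195  (label A)
Votes: A=2, B=1
Majority → A

A


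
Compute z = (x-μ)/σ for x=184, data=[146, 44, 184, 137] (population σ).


μ = 127.75, σ = 51.4703
z = (184 - 127.75)/51.4703 = 1.0929

1.0929


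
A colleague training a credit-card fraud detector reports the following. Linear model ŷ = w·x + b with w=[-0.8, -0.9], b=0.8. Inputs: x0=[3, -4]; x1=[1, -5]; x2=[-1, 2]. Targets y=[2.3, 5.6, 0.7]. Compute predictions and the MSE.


ŷ0 = (-0.8)·(3) + (-0.9)·(-4) + 0.8 = 2.0
ŷ1 = (-0.8)·(1) + (-0.9)·(-5) + 0.8 = 4.5
ŷ2 = (-0.8)·(-1) + (-0.9)·(2) + 0.8 = -0.2
errors² = [0.09, 1.21, 0.81]
MSE = 2.1100/3 = 0.7033

0.7033


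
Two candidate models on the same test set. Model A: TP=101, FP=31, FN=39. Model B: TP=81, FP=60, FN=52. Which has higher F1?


Model A: P=101/132=0.7652, R=101/140=0.7214, F1=2PR/(P+R)=2TP/(2TP+FP+FN)=202/272=0.7426
Model B: P=81/141=0.5745, R=81/133=0.609, F1=2PR/(P+R)=2TP/(2TP+FP+FN)=162/274=0.5912
0.7426 > 0.5912 → Model A

Model A


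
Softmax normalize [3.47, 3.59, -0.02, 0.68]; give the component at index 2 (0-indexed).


Exponentials: e^3.47=32.1367, e^3.59=36.2341, e^-0.02=0.9802, e^0.68=1.9739
Sum = 71.3249
Softmax = [0.4506, 0.508, 0.0137, 0.0277]
p[2] = 0.9802/71.3249 = 0.0137

0.0137


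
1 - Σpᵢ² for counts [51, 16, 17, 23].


Probabilities: [51/107, 16/107, 17/107, 23/107] ≈ [0.4766, 0.1495, 0.1589, 0.215]
Σpᵢ² = (2601 + 256 + 289 + 529)/107² = 3675/11449
Gini = 1 - Σpᵢ² = 1 - 3675/11449 = 0.679

0.679


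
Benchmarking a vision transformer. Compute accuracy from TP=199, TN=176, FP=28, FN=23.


Accuracy = (TP+TN)/(TP+TN+FP+FN)
= (199+176)/(426)
= 375/426 = 88.03%

88.03%


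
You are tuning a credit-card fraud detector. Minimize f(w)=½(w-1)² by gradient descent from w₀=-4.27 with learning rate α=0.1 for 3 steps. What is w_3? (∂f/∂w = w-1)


step 1: grad = -4.27-1 = -5.27; w = -4.27 - 0.1·(-5.27) = -3.743
step 2: grad = -3.743-1 = -4.743; w = -3.743 - 0.1·(-4.743) = -3.2687
step 3: grad = -3.2687-1 = -4.2687; w = -3.2687 - 0.1·(-4.2687) = -2.84183

-2.84183


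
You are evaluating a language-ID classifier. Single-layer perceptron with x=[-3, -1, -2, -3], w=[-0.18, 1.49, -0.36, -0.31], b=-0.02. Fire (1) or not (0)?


z = (-3)·(-0.18) + (-1)·(1.49) + (-2)·(-0.36) + (-3)·(-0.31) - 0.02
  = 0.68
step(z) = 1 (z≥0)

1


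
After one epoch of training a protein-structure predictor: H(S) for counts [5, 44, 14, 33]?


Probabilities: [5/96, 44/96, 14/96, 33/96] ≈ [0.0521, 0.4583, 0.1458, 0.3438]
H = -((5/96)·log₂(5/96) + (44/96)·log₂(44/96) + (14/96)·log₂(14/96) + (33/96)·log₂(33/96))
  = 1.6725 bits

1.6725 bits


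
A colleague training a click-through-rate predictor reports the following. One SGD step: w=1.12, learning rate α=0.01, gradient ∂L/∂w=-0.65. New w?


w_new = w - α·∇
= 1.12 - 0.01·-0.65
= 1.12 + 0.0065
= 1.1265

1.1265


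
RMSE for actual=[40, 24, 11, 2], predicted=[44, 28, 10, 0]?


MSE = 37/4 = 9.25
RMSE = √(37/4) = 3.0414

3.0414


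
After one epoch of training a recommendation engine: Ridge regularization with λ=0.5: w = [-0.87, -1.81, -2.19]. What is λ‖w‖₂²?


‖w‖₂² = (-0.87)² + (-1.81)² + (-2.19)²
     = 0.7569 + 3.2761 + 4.7961
     = 8.8291
λ·‖w‖₂² = 0.5·8.8291 = 4.41455

4.41455


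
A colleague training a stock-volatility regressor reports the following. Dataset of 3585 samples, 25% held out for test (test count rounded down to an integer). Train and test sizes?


Test = ⌊3585·25/100⌋ = 896
Train = 3585 - 896 = 2689

Train: 2689, Test: 896


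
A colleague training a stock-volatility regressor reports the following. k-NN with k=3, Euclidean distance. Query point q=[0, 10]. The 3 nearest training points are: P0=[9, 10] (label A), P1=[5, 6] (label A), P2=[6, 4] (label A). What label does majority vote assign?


d(q,P0) = 9.0  (label A)
d(q,P1) = 6.4031  (label A)
d(q,P2) = 8.4853  (label A)
Votes: A=3, B=0
Majority → A

A


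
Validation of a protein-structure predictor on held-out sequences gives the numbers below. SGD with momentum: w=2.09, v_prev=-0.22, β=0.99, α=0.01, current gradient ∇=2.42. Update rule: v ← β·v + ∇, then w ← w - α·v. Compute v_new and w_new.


v_new = 0.99·-0.22 + 2.42 = -0.2178 + 2.42 = 2.2022
w_new = 2.09 - 0.01·2.2022 = 2.09 - 0.022022 = 2.067978

v_new=2.2022, w_new=2.067978


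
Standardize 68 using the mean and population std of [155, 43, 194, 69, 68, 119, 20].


μ = 95.4286, σ = 58.1988
z = (68 - 95.4286)/58.1988 = -0.4713

-0.4713


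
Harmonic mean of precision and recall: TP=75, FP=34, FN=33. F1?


Precision = 75/109 = 0.6881
Recall = 75/108 = 0.6944
F1 = 2·P·R/(P+R) = 2·TP/(2·TP+FP+FN) = 150/(150+34+33) = 150/217 = 0.6912

0.6912


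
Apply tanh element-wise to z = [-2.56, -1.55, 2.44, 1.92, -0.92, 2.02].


tanh(-2.56) = -0.9881
tanh(-1.55) = -0.9138
tanh(2.44) = 0.9849
tanh(1.92) = 0.9579
tanh(-0.92) = -0.7259
tanh(2.02) = 0.9654
result = [-0.9881, -0.9138, 0.9849, 0.9579, -0.7259, 0.9654]

[-0.9881, -0.9138, 0.9849, 0.9579, -0.7259, 0.9654]


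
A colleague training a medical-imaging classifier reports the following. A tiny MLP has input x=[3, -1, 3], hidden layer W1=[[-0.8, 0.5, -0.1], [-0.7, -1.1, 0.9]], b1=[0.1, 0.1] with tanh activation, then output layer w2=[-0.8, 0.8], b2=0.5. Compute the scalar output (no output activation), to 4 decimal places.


z1[0] = (-0.8)·(3) + (0.5)·(-1) + (-0.1)·(3) + 0.1 = -3.1
z1[1] = (-0.7)·(3) + (-1.1)·(-1) + (0.9)·(3) + 0.1 = 1.8
h = tanh(z1) = [-0.9959, 0.9468]
output = (-0.8)·(-0.9959) + (0.8)·(0.9468) + 0.5 = 2.0542

2.0542


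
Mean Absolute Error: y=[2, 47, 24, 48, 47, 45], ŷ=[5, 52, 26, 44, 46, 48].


Absolute errors: |2-5|=3, |47-52|=5, |24-26|=2, |48-44|=4, |47-46|=1, |45-48|=3
Sum = 18
MAE = 18/6 = 3

3


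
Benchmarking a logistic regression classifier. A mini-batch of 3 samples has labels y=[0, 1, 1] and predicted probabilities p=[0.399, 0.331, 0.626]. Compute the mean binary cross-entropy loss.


L[0] = -ln(1-0.399) = -ln(0.601) = 0.5092
L[1] = -ln(0.331) = 1.1056
L[2] = -ln(0.626) = 0.4684
mean = (0.5092 + 1.1056 + 0.4684)/3 = 0.6944

0.6944


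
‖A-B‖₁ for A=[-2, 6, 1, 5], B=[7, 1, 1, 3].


d = |-2-7| + |6-1| + |1-1| + |5-3|
  = 9 + 5 + 0 + 2
  = 16

16


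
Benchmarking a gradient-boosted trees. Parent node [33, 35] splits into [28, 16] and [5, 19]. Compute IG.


Parent = [33, 35], H_parent = 0.9994
H_left = 0.9457 (n=44), H_right = 0.7383 (n=24)
H_children = (44/68)·0.9457 + (24/68)·0.7383 = 0.8725
IG = 0.9994 - 0.8725 = 0.1269

0.1269


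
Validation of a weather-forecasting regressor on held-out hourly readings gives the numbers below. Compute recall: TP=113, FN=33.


Recall = TP/(TP+FN)
= 113/(113+33)
= 113/146 = 77.4%

77.4%


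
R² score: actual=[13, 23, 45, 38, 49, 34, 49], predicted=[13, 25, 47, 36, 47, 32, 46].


ȳ = 35.8571
SS_res = Σ(y-ŷ)² = 29
SS_tot = Σ(y-ȳ)² = 1124.86
R² = 1 - SS_res/SS_tot = 1 - 0.0258 = 0.9742

0.9742


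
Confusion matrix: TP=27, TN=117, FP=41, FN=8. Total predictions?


Total = TP + TN + FP + FN
= 27 + 117 + 41 + 8
= 193
(Predicted positive: 68, predicted negative: 125)

193


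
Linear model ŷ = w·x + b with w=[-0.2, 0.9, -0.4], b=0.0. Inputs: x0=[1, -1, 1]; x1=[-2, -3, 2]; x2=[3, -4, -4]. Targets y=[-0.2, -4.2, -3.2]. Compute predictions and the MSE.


ŷ0 = (-0.2)·(1) + (0.9)·(-1) + (-0.4)·(1) + 0.0 = -1.5
ŷ1 = (-0.2)·(-2) + (0.9)·(-3) + (-0.4)·(2) + 0.0 = -3.1
ŷ2 = (-0.2)·(3) + (0.9)·(-4) + (-0.4)·(-4) + 0.0 = -2.6
errors² = [1.69, 1.21, 0.36]
MSE = 3.2600/3 = 1.0867

1.0867


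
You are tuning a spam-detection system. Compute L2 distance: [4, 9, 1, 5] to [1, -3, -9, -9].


d = √((4-1)² + (9+ 3)² + (1+ 9)² + (5+ 9)²)
  = √(9 + 144 + 100 + 196)
  = √449 = 21.1896

21.1896


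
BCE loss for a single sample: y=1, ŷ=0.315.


BCE = -[y·ln(p) + (1-y)·ln(1-p)]
= -1·ln(0.315) - 0
= -ln(0.315) = 1.1552

1.1552


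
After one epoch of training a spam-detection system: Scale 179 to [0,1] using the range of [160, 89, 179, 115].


min=89, max=179
(179-89)/(179-89) = 90/90 = 1.0

1.0


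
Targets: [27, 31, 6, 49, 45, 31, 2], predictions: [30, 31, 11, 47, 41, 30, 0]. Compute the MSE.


Squared errors: (27-30)²=9, (31-31)²=0, (6-11)²=25, (49-47)²=4, (45-41)²=16, (31-30)²=1, (2-0)²=4
Sum = 59
MSE = 59/7 = 59/7

59/7


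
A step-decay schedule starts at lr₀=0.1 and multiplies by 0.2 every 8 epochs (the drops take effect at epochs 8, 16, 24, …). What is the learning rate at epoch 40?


n_drops = ⌊40/8⌋ = 5
lr = 0.1·0.2^5 = 0.1·0.00032 = 0.000032

0.000032


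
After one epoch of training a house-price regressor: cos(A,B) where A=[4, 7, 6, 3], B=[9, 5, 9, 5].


A·B = 4·9 + 7·5 + 6·9 + 3·5 = 140
‖A‖ = √110 = 10.4881, ‖B‖ = √212 = 14.5602
cos = 140/(√110·√212) = 140/√23320 = 0.9168

0.9168


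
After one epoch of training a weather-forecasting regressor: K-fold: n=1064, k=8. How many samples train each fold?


Fold size = 1064/8 = 133
Training per fold = 1064 - 133 = 931

931


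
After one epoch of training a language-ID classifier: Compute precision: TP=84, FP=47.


Precision = TP/(TP+FP)
= 84/(84+47)
= 84/131 = 64.12%

64.12%


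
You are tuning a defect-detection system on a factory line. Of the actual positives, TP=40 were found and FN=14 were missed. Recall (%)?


Recall = TP/(TP+FN)
= 40/(40+14)
= 40/54 = 74.07%

74.07%


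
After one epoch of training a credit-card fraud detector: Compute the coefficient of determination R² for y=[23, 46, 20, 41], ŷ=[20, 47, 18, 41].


ȳ = 32.5
SS_res = Σ(y-ŷ)² = 14
SS_tot = Σ(y-ȳ)² = 501
R² = 1 - SS_res/SS_tot = 1 - 0.0279 = 0.9721

0.9721


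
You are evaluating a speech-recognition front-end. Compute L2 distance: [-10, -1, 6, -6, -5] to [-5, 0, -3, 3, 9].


d = √((-10+ 5)² + (-1-0)² + (6+ 3)² + (-6-3)² + (-5-9)²)
  = √(25 + 1 + 81 + 81 + 196)
  = √384 = 19.5959

19.5959


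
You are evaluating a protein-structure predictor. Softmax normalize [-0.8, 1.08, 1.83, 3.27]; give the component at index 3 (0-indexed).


Exponentials: e^-0.8=0.4493, e^1.08=2.9447, e^1.83=6.2339, e^3.27=26.3113
Sum = 35.9392
Softmax = [0.0125, 0.0819, 0.1735, 0.7321]
p[3] = 26.3113/35.9392 = 0.7321

0.7321


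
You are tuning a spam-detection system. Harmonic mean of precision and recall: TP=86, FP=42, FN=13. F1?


Precision = 86/128 = 0.6719
Recall = 86/99 = 0.8687
F1 = 2·P·R/(P+R) = 2·TP/(2·TP+FP+FN) = 172/(172+42+13) = 172/227 = 0.7577

0.7577


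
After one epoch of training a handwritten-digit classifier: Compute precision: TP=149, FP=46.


Precision = TP/(TP+FP)
= 149/(149+46)
= 149/195 = 76.41%

76.41%


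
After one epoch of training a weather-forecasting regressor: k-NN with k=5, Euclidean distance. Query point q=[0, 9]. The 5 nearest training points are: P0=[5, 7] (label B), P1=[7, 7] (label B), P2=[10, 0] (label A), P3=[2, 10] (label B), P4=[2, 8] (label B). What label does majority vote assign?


d(q,P0) = 5.3852  (label B)
d(q,P1) = 7.2801  (label B)
d(q,P2) = 13.4536  (label A)
d(q,P3) = 2.2361  (label B)
d(q,P4) = 2.2361  (label B)
Votes: A=1, B=4
Majority → B

B


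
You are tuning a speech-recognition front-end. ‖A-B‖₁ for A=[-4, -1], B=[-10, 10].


d = |-4+ 10| + |-1-10|
  = 6 + 11
  = 17

17


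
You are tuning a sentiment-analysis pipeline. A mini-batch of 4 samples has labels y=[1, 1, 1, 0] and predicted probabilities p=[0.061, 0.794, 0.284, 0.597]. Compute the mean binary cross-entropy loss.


L[0] = -ln(0.061) = 2.7969
L[1] = -ln(0.794) = 0.2307
L[2] = -ln(0.284) = 1.2588
L[3] = -ln(1-0.597) = -ln(0.403) = 0.9088
mean = (2.7969 + 0.2307 + 1.2588 + 0.9088)/4 = 1.2988

1.2988


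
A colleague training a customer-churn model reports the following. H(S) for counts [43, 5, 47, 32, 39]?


Probabilities: [43/166, 5/166, 47/166, 32/166, 39/166] ≈ [0.259, 0.0301, 0.2831, 0.1928, 0.2349]
H = -((43/166)·log₂(43/166) + (5/166)·log₂(5/166) + (47/166)·log₂(47/166) + (32/166)·log₂(32/166) + (39/166)·log₂(39/166))
  = 2.1212 bits

2.1212 bits


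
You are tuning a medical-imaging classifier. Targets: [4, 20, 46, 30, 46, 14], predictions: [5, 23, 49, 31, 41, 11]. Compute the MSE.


Squared errors: (4-5)²=1, (20-23)²=9, (46-49)²=9, (30-31)²=1, (46-41)²=25, (14-11)²=9
Sum = 54
MSE = 54/6 = 9

9


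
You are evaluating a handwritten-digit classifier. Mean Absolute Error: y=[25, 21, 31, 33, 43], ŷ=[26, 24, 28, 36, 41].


Absolute errors: |25-26|=1, |21-24|=3, |31-28|=3, |33-36|=3, |43-41|=2
Sum = 12
MAE = 12/5 = 12/5

12/5


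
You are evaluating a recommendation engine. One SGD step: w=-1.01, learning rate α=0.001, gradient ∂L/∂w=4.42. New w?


w_new = w - α·∇
= -1.01 - 0.001·4.42
= -1.01 - 0.00442
= -1.01442

-1.01442


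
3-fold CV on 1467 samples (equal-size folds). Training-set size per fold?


Fold size = 1467/3 = 489
Training per fold = 1467 - 489 = 978

978


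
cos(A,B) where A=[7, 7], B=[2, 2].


A·B = 7·2 + 7·2 = 28
‖A‖ = √98 = 9.8995, ‖B‖ = √8 = 2.8284
cos = 28/(√98·√8) = 28/√784 = 1.0

1.0


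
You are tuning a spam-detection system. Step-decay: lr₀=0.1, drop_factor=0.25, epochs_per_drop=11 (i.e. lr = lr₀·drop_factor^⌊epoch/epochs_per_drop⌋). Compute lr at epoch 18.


n_drops = ⌊18/11⌋ = 1
lr = 0.1·0.25^1 = 0.1·0.25 = 0.025

0.025


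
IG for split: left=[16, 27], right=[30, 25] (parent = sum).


Parent = [46, 52], H_parent = 0.9973
H_left = 0.9523 (n=43), H_right = 0.994 (n=55)
H_children = (43/98)·0.9523 + (55/98)·0.994 = 0.9757
IG = 0.9973 - 0.9757 = 0.0216

0.0216


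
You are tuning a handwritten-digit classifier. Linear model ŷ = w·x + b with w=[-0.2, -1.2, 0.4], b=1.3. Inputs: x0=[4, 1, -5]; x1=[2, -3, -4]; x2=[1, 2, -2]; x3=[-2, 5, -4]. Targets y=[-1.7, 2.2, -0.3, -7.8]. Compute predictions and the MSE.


ŷ0 = (-0.2)·(4) + (-1.2)·(1) + (0.4)·(-5) + 1.3 = -2.7
ŷ1 = (-0.2)·(2) + (-1.2)·(-3) + (0.4)·(-4) + 1.3 = 2.9
ŷ2 = (-0.2)·(1) + (-1.2)·(2) + (0.4)·(-2) + 1.3 = -2.1
ŷ3 = (-0.2)·(-2) + (-1.2)·(5) + (0.4)·(-4) + 1.3 = -5.9
errors² = [1.0, 0.49, 3.24, 3.61]
MSE = 8.3400/4 = 2.085

2.085


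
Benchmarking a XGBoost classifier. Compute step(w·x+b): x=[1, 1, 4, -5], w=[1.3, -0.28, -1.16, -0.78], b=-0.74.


z = (1)·(1.3) + (1)·(-0.28) + (4)·(-1.16) + (-5)·(-0.78) - 0.74
  = -0.46
step(z) = 0 (z<0)

0


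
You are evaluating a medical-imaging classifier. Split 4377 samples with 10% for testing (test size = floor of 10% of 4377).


Test = ⌊4377·10/100⌋ = 437
Train = 4377 - 437 = 3940

Train: 3940, Test: 437


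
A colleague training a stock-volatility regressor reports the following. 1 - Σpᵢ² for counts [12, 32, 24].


Probabilities: [12/68, 32/68, 24/68] ≈ [0.1765, 0.4706, 0.3529]
Σpᵢ² = (144 + 1024 + 576)/68² = 1744/4624
Gini = 1 - Σpᵢ² = 1 - 1744/4624 = 0.6228

0.6228


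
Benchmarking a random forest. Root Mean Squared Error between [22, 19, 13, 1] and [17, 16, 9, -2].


MSE = 59/4 = 14.75
RMSE = √(59/4) = 3.8406

3.8406


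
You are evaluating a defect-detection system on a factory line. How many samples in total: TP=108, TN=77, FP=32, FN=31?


Total = TP + TN + FP + FN
= 108 + 77 + 32 + 31
= 248
(Predicted positive: 140, predicted negative: 108)

248


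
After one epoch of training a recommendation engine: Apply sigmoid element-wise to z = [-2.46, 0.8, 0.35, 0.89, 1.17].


σ(-2.46) = 1/(1+e^2.46) = 0.0787
σ(0.8) = 1/(1+e^-0.8) = 0.69
σ(0.35) = 1/(1+e^-0.35) = 0.5866
σ(0.89) = 1/(1+e^-0.89) = 0.7089
σ(1.17) = 1/(1+e^-1.17) = 0.7631
result = [0.0787, 0.69, 0.5866, 0.7089, 0.7631]

[0.0787, 0.69, 0.5866, 0.7089, 0.7631]


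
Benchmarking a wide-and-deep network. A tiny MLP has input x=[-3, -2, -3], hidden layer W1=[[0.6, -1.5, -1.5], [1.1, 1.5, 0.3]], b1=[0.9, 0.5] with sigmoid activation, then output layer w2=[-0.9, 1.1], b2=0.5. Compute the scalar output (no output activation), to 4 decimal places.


z1[0] = (0.6)·(-3) + (-1.5)·(-2) + (-1.5)·(-3) + 0.9 = 6.6
z1[1] = (1.1)·(-3) + (1.5)·(-2) + (0.3)·(-3) + 0.5 = -6.7
h = sigmoid(z1) = [0.9986, 0.0012]
output = (-0.9)·(0.9986) + (1.1)·(0.0012) + 0.5 = -0.3974

-0.3974


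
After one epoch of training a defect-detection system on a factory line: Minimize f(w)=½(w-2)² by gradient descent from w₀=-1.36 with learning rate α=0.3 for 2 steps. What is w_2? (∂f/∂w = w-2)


step 1: grad = -1.36-2 = -3.36; w = -1.36 - 0.3·(-3.36) = -0.352
step 2: grad = -0.352-2 = -2.352; w = -0.352 - 0.3·(-2.352) = 0.3536

0.3536


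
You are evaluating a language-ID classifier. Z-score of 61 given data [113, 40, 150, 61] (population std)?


μ = 91, σ = 43.203
z = (61 - 91)/43.203 = -0.6944

-0.6944


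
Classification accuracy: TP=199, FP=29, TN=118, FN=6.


Accuracy = (TP+TN)/(TP+TN+FP+FN)
= (199+118)/(352)
= 317/352 = 90.06%

90.06%


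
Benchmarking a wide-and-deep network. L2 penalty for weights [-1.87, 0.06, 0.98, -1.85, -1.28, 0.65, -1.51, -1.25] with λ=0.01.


‖w‖₂² = (-1.87)² + (0.06)² + (0.98)² + (-1.85)² + (-1.28)² + (0.65)² + (-1.51)² + (-1.25)²
     = 3.4969 + 0.0036 + 0.9604 + 3.4225 + 1.6384 + 0.4225 + 2.2801 + 1.5625
     = 13.7869
λ·‖w‖₂² = 0.01·13.7869 = 0.137869

0.137869


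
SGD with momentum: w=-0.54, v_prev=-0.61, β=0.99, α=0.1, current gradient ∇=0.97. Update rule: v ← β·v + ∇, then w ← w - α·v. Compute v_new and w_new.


v_new = 0.99·-0.61 + 0.97 = -0.6039 + 0.97 = 0.3661
w_new = -0.54 - 0.1·0.3661 = -0.54 - 0.03661 = -0.57661

v_new=0.3661, w_new=-0.57661


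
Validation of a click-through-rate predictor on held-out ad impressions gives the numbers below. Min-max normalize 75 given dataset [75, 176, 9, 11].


min=9, max=176
(75-9)/(176-9) = 66/167 = 0.3952

0.3952


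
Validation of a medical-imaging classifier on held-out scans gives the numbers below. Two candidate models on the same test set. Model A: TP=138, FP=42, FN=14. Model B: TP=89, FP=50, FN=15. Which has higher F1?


Model A: P=138/180=0.7667, R=138/152=0.9079, F1=2PR/(P+R)=2TP/(2TP+FP+FN)=276/332=0.8313
Model B: P=89/139=0.6403, R=89/104=0.8558, F1=2PR/(P+R)=2TP/(2TP+FP+FN)=178/243=0.7325
0.8313 > 0.7325 → Model A

Model A


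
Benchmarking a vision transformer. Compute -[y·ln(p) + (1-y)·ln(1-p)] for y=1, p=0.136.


BCE = -[y·ln(p) + (1-y)·ln(1-p)]
= -1·ln(0.136) - 0
= -ln(0.136) = 1.9951

1.9951


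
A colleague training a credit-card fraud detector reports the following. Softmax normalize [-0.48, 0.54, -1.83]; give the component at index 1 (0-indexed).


Exponentials: e^-0.48=0.6188, e^0.54=1.716, e^-1.83=0.1604
Sum = 2.4952
Softmax = [0.248, 0.6877, 0.0643]
p[1] = 1.716/2.4952 = 0.6877

0.6877


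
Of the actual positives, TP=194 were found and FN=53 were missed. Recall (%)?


Recall = TP/(TP+FN)
= 194/(194+53)
= 194/247 = 78.54%

78.54%


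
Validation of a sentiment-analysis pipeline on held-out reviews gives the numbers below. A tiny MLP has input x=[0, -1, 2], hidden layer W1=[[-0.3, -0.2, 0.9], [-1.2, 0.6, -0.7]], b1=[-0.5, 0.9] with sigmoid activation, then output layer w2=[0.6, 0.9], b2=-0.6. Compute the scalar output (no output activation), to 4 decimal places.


z1[0] = (-0.3)·(0) + (-0.2)·(-1) + (0.9)·(2) - 0.5 = 1.5
z1[1] = (-1.2)·(0) + (0.6)·(-1) + (-0.7)·(2) + 0.9 = -1.1
h = sigmoid(z1) = [0.8176, 0.2497]
output = (0.6)·(0.8176) + (0.9)·(0.2497) - 0.6 = 0.1153

0.1153


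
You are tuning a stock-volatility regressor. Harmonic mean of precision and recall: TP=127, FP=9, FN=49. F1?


Precision = 127/136 = 0.9338
Recall = 127/176 = 0.7216
F1 = 2·P·R/(P+R) = 2·TP/(2·TP+FP+FN) = 254/(254+9+49) = 254/312 = 0.8141

0.8141


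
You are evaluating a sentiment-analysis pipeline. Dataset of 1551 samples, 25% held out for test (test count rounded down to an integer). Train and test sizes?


Test = ⌊1551·25/100⌋ = 387
Train = 1551 - 387 = 1164

Train: 1164, Test: 387


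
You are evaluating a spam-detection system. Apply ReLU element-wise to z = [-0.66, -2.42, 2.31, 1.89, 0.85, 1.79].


ReLU(-0.66) = max(0, -0.66) = 0.0
ReLU(-2.42) = max(0, -2.42) = 0.0
ReLU(2.31) = max(0, 2.31) = 2.31
ReLU(1.89) = max(0, 1.89) = 1.89
ReLU(0.85) = max(0, 0.85) = 0.85
ReLU(1.79) = max(0, 1.79) = 1.79
result = [0.0, 0.0, 2.31, 1.89, 0.85, 1.79]

[0.0, 0.0, 2.31, 1.89, 0.85, 1.79]


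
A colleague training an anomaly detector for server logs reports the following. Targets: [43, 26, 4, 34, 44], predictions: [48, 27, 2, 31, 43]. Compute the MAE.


Absolute errors: |43-48|=5, |26-27|=1, |4-2|=2, |34-31|=3, |44-43|=1
Sum = 12
MAE = 12/5 = 12/5

12/5


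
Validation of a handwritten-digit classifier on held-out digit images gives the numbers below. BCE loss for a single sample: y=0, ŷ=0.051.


BCE = -[y·ln(p) + (1-y)·ln(1-p)]
= -0 - 1·ln(1-0.051)
= -ln(0.949) = 0.0523

0.0523


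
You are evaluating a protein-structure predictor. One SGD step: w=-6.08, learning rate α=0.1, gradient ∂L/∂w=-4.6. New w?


w_new = w - α·∇
= -6.08 - 0.1·-4.6
= -6.08 + 0.46
= -5.62

-5.62


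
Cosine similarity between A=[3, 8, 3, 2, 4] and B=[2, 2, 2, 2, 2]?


A·B = 3·2 + 8·2 + 3·2 + 2·2 + 4·2 = 40
‖A‖ = √102 = 10.0995, ‖B‖ = √20 = 4.4721
cos = 40/(√102·√20) = 40/√2040 = 0.8856

0.8856


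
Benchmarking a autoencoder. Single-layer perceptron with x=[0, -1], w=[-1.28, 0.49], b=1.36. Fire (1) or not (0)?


z = (0)·(-1.28) + (-1)·(0.49) + 1.36
  = 0.87
step(z) = 1 (z≥0)

1


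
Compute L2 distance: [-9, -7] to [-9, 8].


d = √((-9+ 9)² + (-7-8)²)
  = √(0 + 225)
  = √225 = 15.0

15.0


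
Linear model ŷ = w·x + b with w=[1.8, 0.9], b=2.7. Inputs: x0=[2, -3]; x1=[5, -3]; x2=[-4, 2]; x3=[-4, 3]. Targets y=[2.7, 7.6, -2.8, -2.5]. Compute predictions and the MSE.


ŷ0 = (1.8)·(2) + (0.9)·(-3) + 2.7 = 3.6
ŷ1 = (1.8)·(5) + (0.9)·(-3) + 2.7 = 9.0
ŷ2 = (1.8)·(-4) + (0.9)·(2) + 2.7 = -2.7
ŷ3 = (1.8)·(-4) + (0.9)·(3) + 2.7 = -1.8
errors² = [0.81, 1.96, 0.01, 0.49]
MSE = 3.2700/4 = 0.8175

0.8175


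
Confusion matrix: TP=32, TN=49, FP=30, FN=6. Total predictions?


Total = TP + TN + FP + FN
= 32 + 49 + 30 + 6
= 117
(Predicted positive: 62, predicted negative: 55)

117


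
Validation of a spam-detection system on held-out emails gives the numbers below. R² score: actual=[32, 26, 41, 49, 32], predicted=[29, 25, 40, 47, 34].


ȳ = 36
SS_res = Σ(y-ŷ)² = 19
SS_tot = Σ(y-ȳ)² = 326
R² = 1 - SS_res/SS_tot = 1 - 0.0583 = 0.9417

0.9417


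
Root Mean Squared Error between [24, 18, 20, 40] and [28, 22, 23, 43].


MSE = 50/4 = 12.5
RMSE = √(50/4) = 3.5355

3.5355


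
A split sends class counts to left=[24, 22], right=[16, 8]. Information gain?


Parent = [40, 30], H_parent = 0.9852
H_left = 0.9986 (n=46), H_right = 0.9183 (n=24)
H_children = (46/70)·0.9986 + (24/70)·0.9183 = 0.9711
IG = 0.9852 - 0.9711 = 0.0141

0.0141
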